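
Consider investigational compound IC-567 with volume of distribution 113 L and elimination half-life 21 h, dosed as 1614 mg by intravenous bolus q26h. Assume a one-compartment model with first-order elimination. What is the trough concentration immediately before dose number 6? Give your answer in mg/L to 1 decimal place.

f = (1/2)^(τ/t½) = (1/2)^(26/21) ≈ 0.4239.
C₀ = D/Vd = 1614/113 ≈ 14.283 mg/L.
Before the 6th dose, 5 doses have been given. Superposition: Cmin = C₀·(f + f² + … + f^5).
≈ 14.283 × (0.4239 + 0.1797 + 0.0762 + 0.0323 + 0.0137) ≈ 14.283 × 0.7258 ≈ 10.367 mg/L.

10.4 mg/L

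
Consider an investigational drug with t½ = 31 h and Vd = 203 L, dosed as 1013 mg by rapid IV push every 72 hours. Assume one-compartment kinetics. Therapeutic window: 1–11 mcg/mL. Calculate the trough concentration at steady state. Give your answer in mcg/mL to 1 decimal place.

τ/t½ = 72/31 ≈ 2.3226, so fraction remaining f = (1/2)^(72/31) ≈ 0.1999.
Each bolus raises the concentration by D/Vd = 1013/203 ≈ 4.990 mcg/mL.
Steady-state trough Cmin,ss = C₀·f/(1−f) ≈ 4.990 × 0.1999/0.8001 ≈ 1.247 mcg/mL.
Trough 1.2 mcg/mL vs MEC 1 mcg/mL: adequate.

1.2 mcg/mL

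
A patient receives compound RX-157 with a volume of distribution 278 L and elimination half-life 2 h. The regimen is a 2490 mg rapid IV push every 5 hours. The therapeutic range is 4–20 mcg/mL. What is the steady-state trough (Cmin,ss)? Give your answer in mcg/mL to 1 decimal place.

k = ln2/t½ = ln2/2 ≈ 0.346574 h⁻¹; fraction remaining f = e^(−kτ) = e^(−0.346574×5) ≈ 0.1768.
Single-dose peak C₀ = D/Vd = 2490/278 ≈ 8.957 mcg/mL.
Steady-state trough Cmin,ss = C₀·f/(1−f) ≈ 8.957 × 0.1768/0.8232 ≈ 1.924 mcg/mL.
Trough 1.9 mcg/mL vs MEC 4 mcg/mL: subtherapeutic.

1.9 mcg/mL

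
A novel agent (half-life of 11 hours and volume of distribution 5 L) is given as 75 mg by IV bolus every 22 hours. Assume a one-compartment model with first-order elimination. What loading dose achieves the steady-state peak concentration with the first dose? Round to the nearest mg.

f = (1/2)^(22/11) ≈ 0.250000; accumulation ratio R = 1/(1−f) ≈ 1.33333.
Loading dose to hit Cmax,ss on first dose: D_load = D_maint·R ≈ 75 × 1.33333 ≈ 100.00 mg.

100 mg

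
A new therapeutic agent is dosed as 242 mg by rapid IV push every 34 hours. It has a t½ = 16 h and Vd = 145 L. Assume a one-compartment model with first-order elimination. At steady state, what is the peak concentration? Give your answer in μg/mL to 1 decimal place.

Over one 34-h interval, 34/16 ≈ 2.125 half-lives elapse, leaving f ≈ 0.2293 of each dose.
At steady state, accumulation factor R = 1/(1 − e^(−kτ)) ≈ 1.2975.
Single-dose peak C₀ = D/Vd = 242/145 ≈ 1.669 μg/mL.
Cmax,ss = C₀/(1 − f) ≈ 1.669/0.7707 ≈ 2.166 μg/mL.

2.2 μg/mL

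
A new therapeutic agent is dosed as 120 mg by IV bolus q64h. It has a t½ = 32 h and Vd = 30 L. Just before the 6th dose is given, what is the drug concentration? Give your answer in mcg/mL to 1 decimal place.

1.3 mcg/mL

f = (1/2)^(τ/t½) = (1/2)^(64/32) ≈ 0.2500.
C₀ = D/Vd = 120/30 ≈ 4.000 mcg/mL.
Before the 6th dose, 5 doses have been given. Superposition: Cmin = C₀·(f + f² + … + f^5).
≈ 4.000 × (0.2500 + 0.0625 + 0.0156 + 0.0039 + 0.0010) ≈ 4.000 × 0.3330 ≈ 1.332 mcg/mL.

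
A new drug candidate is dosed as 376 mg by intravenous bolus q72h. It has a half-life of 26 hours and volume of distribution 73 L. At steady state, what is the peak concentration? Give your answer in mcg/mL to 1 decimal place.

6.0 mcg/mL

τ/t½ = 72/26 ≈ 2.7692, so fraction remaining f = (1/2)^(72/26) ≈ 0.1467.
Accumulation ratio R = 1/(1 − f) ≈ 1/0.8533 ≈ 1.1719.
Each bolus raises the concentration by D/Vd = 376/73 ≈ 5.151 mcg/mL.
Steady-state peak Cmax,ss = C₀·R ≈ 5.151 × 1.1719 ≈ 6.036 mcg/mL.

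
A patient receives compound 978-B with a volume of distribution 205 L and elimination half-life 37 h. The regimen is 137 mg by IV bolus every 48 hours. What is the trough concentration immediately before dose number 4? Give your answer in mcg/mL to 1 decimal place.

0.4 mcg/mL

f = (1/2)^(τ/t½) = (1/2)^(48/37) ≈ 0.4069.
C₀ = D/Vd = 137/205 ≈ 0.668 mcg/mL.
Before the 4th dose, 3 doses have been given. Superposition: Cmin = C₀·(f + f² + … + f^3).
≈ 0.668 × (0.4069 + 0.1656 + 0.0674) ≈ 0.668 × 0.6399 ≈ 0.427 mcg/mL.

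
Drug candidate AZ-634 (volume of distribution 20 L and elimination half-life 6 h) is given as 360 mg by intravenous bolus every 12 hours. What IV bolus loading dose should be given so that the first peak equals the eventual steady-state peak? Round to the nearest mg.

480 mg

f = (1/2)^(12/6) ≈ 0.250000; accumulation ratio R = 1/(1−f) ≈ 1.33333.
Loading dose to hit Cmax,ss on first dose: D_load = D_maint·R ≈ 360 × 1.33333 ≈ 480.00 mg.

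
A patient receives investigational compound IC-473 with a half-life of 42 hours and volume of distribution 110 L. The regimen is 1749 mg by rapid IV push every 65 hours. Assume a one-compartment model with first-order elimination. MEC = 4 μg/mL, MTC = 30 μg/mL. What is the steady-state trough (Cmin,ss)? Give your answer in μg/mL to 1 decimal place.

τ/t½ = 65/42 ≈ 1.5476, so fraction remaining f = (1/2)^(65/42) ≈ 0.3421.
At steady state, accumulation factor R = 1/(1 − e^(−kτ)) ≈ 1.5200.
Each bolus raises the concentration by D/Vd = 1749/110 ≈ 15.900 μg/mL.
Steady-state peak Cmax,ss = C₀·R ≈ 15.900 × 1.5200 ≈ 24.168 μg/mL.
Steady-state trough Cmin,ss = Cmax,ss·f ≈ 24.168 × 0.3421 ≈ 8.268 μg/mL.
Trough 8.3 μg/mL vs MEC 4 μg/mL: adequate.

8.3 μg/mL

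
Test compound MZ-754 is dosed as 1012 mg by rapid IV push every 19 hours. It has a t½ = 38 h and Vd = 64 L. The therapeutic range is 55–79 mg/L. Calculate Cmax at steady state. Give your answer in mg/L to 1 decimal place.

Over one 19-h interval, 19/38 ≈ 0.5 half-lives elapse, leaving f ≈ 0.7071 of each dose.
At steady state, accumulation factor R = 1/(1 − e^(−kτ)) ≈ 3.4141.
Single-dose peak C₀ = D/Vd = 1012/64 ≈ 15.812 mg/L.
Cmax,ss = C₀/(1 − f) ≈ 15.812/0.2929 ≈ 53.984 mg/L.
Peak 54.0 mg/L vs MTC 79 mg/L: below toxic threshold.

54.0 mg/L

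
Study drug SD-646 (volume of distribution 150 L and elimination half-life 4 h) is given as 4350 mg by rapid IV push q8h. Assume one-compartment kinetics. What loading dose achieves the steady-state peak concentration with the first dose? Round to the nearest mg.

f = (1/2)^(8/4) ≈ 0.250000; accumulation ratio R = 1/(1−f) ≈ 1.33333.
Loading dose to hit Cmax,ss on first dose: D_load = D_maint·R ≈ 4350 × 1.33333 ≈ 5799.99 mg.

5800 mg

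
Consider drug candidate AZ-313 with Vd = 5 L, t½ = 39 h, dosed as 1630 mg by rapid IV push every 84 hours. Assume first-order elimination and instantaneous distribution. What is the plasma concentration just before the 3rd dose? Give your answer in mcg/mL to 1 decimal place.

89.7 mcg/mL

f = (1/2)^(τ/t½) = (1/2)^(84/39) ≈ 0.2247.
C₀ = D/Vd = 1630/5 ≈ 326.000 mcg/mL.
Before the 3rd dose, 2 doses have been given. Superposition: Cmin = C₀·(f + f²).
≈ 326.000 × (0.2247 + 0.0505) ≈ 326.000 × 0.2752 ≈ 89.715 mcg/mL.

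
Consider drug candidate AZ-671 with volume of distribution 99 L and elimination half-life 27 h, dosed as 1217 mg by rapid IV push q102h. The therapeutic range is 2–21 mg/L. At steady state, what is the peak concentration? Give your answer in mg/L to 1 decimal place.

13.3 mg/L

Over one 102-h interval, 102/27 ≈ 3.7778 half-lives elapse, leaving f ≈ 0.0729 of each dose.
Accumulation ratio R = 1/(1 − f) ≈ 1/0.9271 ≈ 1.0786.
Each bolus raises the concentration by D/Vd = 1217/99 ≈ 12.293 mg/L.
Steady-state peak Cmax,ss = C₀·R ≈ 12.293 × 1.0786 ≈ 13.259 mg/L.
Peak 13.3 mg/L vs MTC 21 mg/L: below toxic threshold.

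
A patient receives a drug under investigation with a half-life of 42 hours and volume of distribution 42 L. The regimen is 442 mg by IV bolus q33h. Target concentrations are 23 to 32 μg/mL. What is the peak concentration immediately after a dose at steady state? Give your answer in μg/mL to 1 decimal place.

25.1 μg/mL

k = ln2/t½ = ln2/42 ≈ 0.016504 h⁻¹; fraction remaining f = e^(−kτ) = e^(−0.016504×33) ≈ 0.5801.
At steady state, accumulation factor R = 1/(1 − e^(−kτ)) ≈ 2.3815.
Each bolus raises the concentration by D/Vd = 442/42 ≈ 10.524 μg/mL.
Steady-state peak Cmax,ss = C₀·R ≈ 10.524 × 2.3815 ≈ 25.063 μg/mL.
Peak 25.1 μg/mL vs MTC 32 μg/mL: below toxic threshold.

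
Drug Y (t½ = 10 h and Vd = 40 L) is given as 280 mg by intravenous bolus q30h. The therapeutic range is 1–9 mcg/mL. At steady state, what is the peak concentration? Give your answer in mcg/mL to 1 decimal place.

8.0 mcg/mL

The dosing interval is 3 half-lives, so f = 2^(−3) = 0.125.
At steady state, R = 1/(1 − 0.125) = 8/7.
Single-dose peak C₀ = D/Vd = 280/40 = 7 mcg/mL.
Steady-state peak Cmax,ss = C₀·R = 7 × 8/7 ≈ 8.000 mcg/mL.
Peak 8.0 mcg/mL vs MTC 9 mcg/mL: below toxic threshold.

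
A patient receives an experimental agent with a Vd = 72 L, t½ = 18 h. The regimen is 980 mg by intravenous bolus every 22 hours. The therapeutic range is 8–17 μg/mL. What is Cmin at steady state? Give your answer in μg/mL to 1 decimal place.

10.2 μg/mL

τ/t½ = 22/18 ≈ 1.2222, so fraction remaining f = (1/2)^(22/18) ≈ 0.4286.
At steady state, accumulation factor R = 1/(1 − e^(−kτ)) ≈ 1.7501.
Single-dose peak C₀ = D/Vd = 980/72 ≈ 13.611 μg/mL.
Steady-state peak Cmax,ss = C₀·R ≈ 13.611 × 1.7501 ≈ 23.821 μg/mL.
One interval later, Cmin,ss = Cmax,ss·e^(−kτ) ≈ 23.821 × 0.4286 ≈ 10.210 μg/mL.
Trough 10.2 μg/mL vs MEC 8 μg/mL: adequate.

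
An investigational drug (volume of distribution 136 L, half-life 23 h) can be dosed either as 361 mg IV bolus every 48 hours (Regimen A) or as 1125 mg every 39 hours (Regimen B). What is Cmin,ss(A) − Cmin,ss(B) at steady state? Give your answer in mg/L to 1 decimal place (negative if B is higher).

-2.9 mg/L

Regimen A: f = (1/2)^(48/23) ≈ 0.2354; Cmin,ss = (361/136)·f/(1−f) ≈ 0.817 mg/L.
Regimen B: f = (1/2)^(39/23) ≈ 0.3087; Cmin,ss = (1125/136)·f/(1−f) ≈ 3.694 mg/L.
Difference ≈ 0.817 − 3.694 ≈ -2.877 mg/L.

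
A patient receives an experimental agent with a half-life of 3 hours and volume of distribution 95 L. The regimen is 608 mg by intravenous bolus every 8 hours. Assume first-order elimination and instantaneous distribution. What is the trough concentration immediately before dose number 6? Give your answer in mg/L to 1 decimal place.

f = (1/2)^(τ/t½) = (1/2)^(8/3) ≈ 0.1575.
C₀ = D/Vd = 608/95 ≈ 6.400 mg/L.
Before the 6th dose, 5 doses have been given. Superposition: Cmin = C₀·(f + f² + … + f^5).
≈ 6.400 × (0.1575 + 0.0248 + 0.0039 + 0.0006 + 0.0001) ≈ 6.400 × 0.1869 ≈ 1.196 mg/L.

1.2 mg/L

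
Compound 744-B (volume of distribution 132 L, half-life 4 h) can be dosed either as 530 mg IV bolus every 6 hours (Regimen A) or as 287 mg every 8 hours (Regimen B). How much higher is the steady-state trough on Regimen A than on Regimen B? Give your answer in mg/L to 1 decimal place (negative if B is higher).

1.5 mg/L

Regimen A: f = (1/2)^(6/4) ≈ 0.3536; Cmin,ss = (530/132)·f/(1−f) ≈ 2.196 mg/L.
Regimen B: f = (1/2)^(8/4) ≈ 0.2500; Cmin,ss = (287/132)·f/(1−f) ≈ 0.725 mg/L.
Difference ≈ 2.196 − 0.725 ≈ 1.471 mg/L.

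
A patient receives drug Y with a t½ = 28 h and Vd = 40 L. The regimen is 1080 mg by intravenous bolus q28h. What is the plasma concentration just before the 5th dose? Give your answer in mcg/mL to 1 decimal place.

f = (1/2)^(τ/t½) = (1/2)^(28/28) ≈ 0.5000.
C₀ = D/Vd = 1080/40 ≈ 27.000 mcg/mL.
Before the 5th dose, 4 doses have been given. Superposition: Cmin = C₀·(f + f² + … + f^4).
≈ 27.000 × (0.5000 + 0.2500 + 0.1250 + 0.0625) ≈ 27.000 × 0.9375 ≈ 25.312 mcg/mL.

25.3 mcg/mL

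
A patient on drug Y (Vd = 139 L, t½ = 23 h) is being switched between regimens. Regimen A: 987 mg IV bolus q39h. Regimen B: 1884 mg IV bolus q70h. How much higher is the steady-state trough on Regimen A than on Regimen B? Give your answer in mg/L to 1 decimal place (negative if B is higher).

Regimen A: f = (1/2)^(39/23) ≈ 0.3087; Cmin,ss = (987/139)·f/(1−f) ≈ 3.171 mg/L.
Regimen B: f = (1/2)^(70/23) ≈ 0.1213; Cmin,ss = (1884/139)·f/(1−f) ≈ 1.871 mg/L.
Difference ≈ 3.171 − 1.871 ≈ 1.300 mg/L.

1.3 mg/L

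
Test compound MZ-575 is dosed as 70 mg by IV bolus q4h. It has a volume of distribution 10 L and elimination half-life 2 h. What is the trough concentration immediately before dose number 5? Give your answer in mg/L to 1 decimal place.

f = (1/2)^(τ/t½) = (1/2)^(4/2) ≈ 0.2500.
C₀ = D/Vd = 70/10 ≈ 7.000 mg/L.
Before the 5th dose, 4 doses have been given. Superposition: Cmin = C₀·(f + f² + … + f^4).
≈ 7.000 × (0.2500 + 0.0625 + 0.0156 + 0.0039) ≈ 7.000 × 0.3320 ≈ 2.324 mg/L.

2.3 mg/L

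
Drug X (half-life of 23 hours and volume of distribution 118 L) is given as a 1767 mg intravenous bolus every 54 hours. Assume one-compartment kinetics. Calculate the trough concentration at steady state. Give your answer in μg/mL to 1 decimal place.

k = ln2/t½ = ln2/23 ≈ 0.030137 h⁻¹; fraction remaining f = e^(−kτ) = e^(−0.030137×54) ≈ 0.1964.
Accumulation ratio R = 1/(1 − f) ≈ 1/0.8036 ≈ 1.2444.
Each bolus raises the concentration by D/Vd = 1767/118 ≈ 14.975 μg/mL.
Cmax,ss = C₀/(1 − f) ≈ 14.975/0.8036 ≈ 18.635 μg/mL.
One interval later, Cmin,ss = Cmax,ss·e^(−kτ) ≈ 18.635 × 0.1964 ≈ 3.660 μg/mL.

3.7 μg/mL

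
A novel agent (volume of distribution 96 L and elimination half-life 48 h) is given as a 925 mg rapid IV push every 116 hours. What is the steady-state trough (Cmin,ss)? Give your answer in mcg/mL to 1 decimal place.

k = ln2/t½ = ln2/48 ≈ 0.014441 h⁻¹; fraction remaining f = e^(−kτ) = e^(−0.014441×116) ≈ 0.1873.
Each bolus raises the concentration by D/Vd = 925/96 ≈ 9.635 mcg/mL.
Steady-state trough Cmin,ss = C₀·f/(1−f) ≈ 9.635 × 0.1873/0.8127 ≈ 2.221 mcg/mL.

2.2 mcg/mL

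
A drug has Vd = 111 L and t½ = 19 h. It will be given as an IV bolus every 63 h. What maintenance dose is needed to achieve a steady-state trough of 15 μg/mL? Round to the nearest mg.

14914 mg

τ/t½ = 63/19 ≈ 3.3158, so f = (1/2)^(63/19) ≈ 0.100426.
Cmin,ss = (D/Vd)·f/(1−f), so D = Cmin,ss·Vd·(1−f)/f.
D = 15 × 111 × (1−f)/f ≈ 15 × 111 × 8.95758 ≈ 14914.37 mg.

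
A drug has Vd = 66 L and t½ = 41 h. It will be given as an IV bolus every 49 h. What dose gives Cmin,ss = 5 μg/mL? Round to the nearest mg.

426 mg

τ/t½ = 49/41 ≈ 1.1951, so f = (1/2)^(49/41) ≈ 0.436750.
Cmin,ss = (D/Vd)·f/(1−f), so D = Cmin,ss·Vd·(1−f)/f.
D = 5 × 66 × (1−f)/f ≈ 5 × 66 × 1.28964 ≈ 425.58 mg.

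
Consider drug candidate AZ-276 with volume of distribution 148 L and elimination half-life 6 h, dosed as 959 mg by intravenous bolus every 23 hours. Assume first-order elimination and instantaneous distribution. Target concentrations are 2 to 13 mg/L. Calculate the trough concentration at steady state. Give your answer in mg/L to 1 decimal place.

τ/t½ = 23/6 ≈ 3.8333, so fraction remaining f = (1/2)^(23/6) ≈ 0.0702.
Single-dose peak C₀ = D/Vd = 959/148 ≈ 6.480 mg/L.
Steady-state trough Cmin,ss = C₀·f/(1−f) ≈ 6.480 × 0.0702/0.9298 ≈ 0.489 mg/L.
Trough 0.5 mg/L vs MEC 2 mg/L: subtherapeutic.

0.5 mg/L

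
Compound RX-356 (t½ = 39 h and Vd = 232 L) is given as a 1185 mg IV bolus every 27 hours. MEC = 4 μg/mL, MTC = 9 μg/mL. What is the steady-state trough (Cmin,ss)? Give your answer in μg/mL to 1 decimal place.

k = ln2/t½ = ln2/39 ≈ 0.017773 h⁻¹; fraction remaining f = e^(−kτ) = e^(−0.017773×27) ≈ 0.6189.
At steady state, accumulation factor R = 1/(1 − e^(−kτ)) ≈ 2.6240.
Each bolus raises the concentration by D/Vd = 1185/232 ≈ 5.108 μg/mL.
Cmax,ss = C₀/(1 − f) ≈ 5.108/0.3811 ≈ 13.403 μg/mL.
Steady-state trough Cmin,ss = Cmax,ss·f ≈ 13.403 × 0.6189 ≈ 8.295 μg/mL.
Trough 8.3 μg/mL vs MEC 4 μg/mL: adequate.

8.3 μg/mL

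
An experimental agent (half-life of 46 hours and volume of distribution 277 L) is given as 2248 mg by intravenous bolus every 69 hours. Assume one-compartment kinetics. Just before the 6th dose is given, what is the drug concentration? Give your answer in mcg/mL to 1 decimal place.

f = (1/2)^(τ/t½) = (1/2)^(69/46) ≈ 0.3536.
C₀ = D/Vd = 2248/277 ≈ 8.116 mcg/mL.
Before the 6th dose, 5 doses have been given. Superposition: Cmin = C₀·(f + f² + … + f^5).
≈ 8.116 × (0.3536 + 0.1250 + 0.0442 + 0.0156 + 0.0055) ≈ 8.116 × 0.5439 ≈ 4.414 mcg/mL.

4.4 mcg/mL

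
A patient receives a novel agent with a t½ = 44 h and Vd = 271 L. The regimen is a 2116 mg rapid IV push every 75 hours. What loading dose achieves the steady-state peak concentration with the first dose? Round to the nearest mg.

f = (1/2)^(75/44) ≈ 0.306818; accumulation ratio R = 1/(1−f) ≈ 1.44262.
Loading dose to hit Cmax,ss on first dose: D_load = D_maint·R ≈ 2116 × 1.44262 ≈ 3052.58 mg.

3053 mg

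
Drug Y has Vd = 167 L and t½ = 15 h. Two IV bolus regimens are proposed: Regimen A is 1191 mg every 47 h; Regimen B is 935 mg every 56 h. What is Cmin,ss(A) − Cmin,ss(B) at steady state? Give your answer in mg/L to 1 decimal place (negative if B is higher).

0.5 mg/L

Regimen A: f = (1/2)^(47/15) ≈ 0.1140; Cmin,ss = (1191/167)·f/(1−f) ≈ 0.918 mg/L.
Regimen B: f = (1/2)^(56/15) ≈ 0.0752; Cmin,ss = (935/167)·f/(1−f) ≈ 0.455 mg/L.
Difference ≈ 0.918 − 0.455 ≈ 0.463 mg/L.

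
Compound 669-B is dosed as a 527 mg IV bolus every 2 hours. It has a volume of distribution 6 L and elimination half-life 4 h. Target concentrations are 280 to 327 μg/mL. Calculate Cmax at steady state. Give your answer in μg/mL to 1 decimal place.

k = ln2/t½ = ln2/4 ≈ 0.173287 h⁻¹; fraction remaining f = e^(−kτ) = e^(−0.173287×2) ≈ 0.7071.
Accumulation ratio R = 1/(1 − f) ≈ 1/0.2929 ≈ 3.4141.
Each bolus raises the concentration by D/Vd = 527/6 ≈ 87.833 μg/mL.
Steady-state peak Cmax,ss = C₀·R ≈ 87.833 × 3.4141 ≈ 299.871 μg/mL.
Peak 299.9 μg/mL vs MTC 327 μg/mL: below toxic threshold.

299.9 μg/mL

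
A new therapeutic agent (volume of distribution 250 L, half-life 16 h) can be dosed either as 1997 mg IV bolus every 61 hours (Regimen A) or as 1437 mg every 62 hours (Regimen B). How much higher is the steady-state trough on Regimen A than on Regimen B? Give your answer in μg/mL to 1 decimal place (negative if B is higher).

Regimen A: f = (1/2)^(61/16) ≈ 0.0712; Cmin,ss = (1997/250)·f/(1−f) ≈ 0.612 μg/mL.
Regimen B: f = (1/2)^(62/16) ≈ 0.0682; Cmin,ss = (1437/250)·f/(1−f) ≈ 0.421 μg/mL.
Difference ≈ 0.612 − 0.421 ≈ 0.191 μg/mL.

0.2 μg/mL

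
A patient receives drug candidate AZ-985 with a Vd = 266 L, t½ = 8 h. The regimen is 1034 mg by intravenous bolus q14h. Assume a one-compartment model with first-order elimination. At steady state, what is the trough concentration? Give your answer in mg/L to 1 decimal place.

k = ln2/t½ = ln2/8 ≈ 0.086643 h⁻¹; fraction remaining f = e^(−kτ) = e^(−0.086643×14) ≈ 0.2973.
Accumulation ratio R = 1/(1 − f) ≈ 1/0.7027 ≈ 1.4231.
Single-dose peak C₀ = D/Vd = 1034/266 ≈ 3.887 mg/L.
Steady-state peak Cmax,ss = C₀·R ≈ 3.887 × 1.4231 ≈ 5.532 mg/L.
One interval later, Cmin,ss = Cmax,ss·e^(−kτ) ≈ 5.532 × 0.2973 ≈ 1.645 mg/L.

1.6 mg/L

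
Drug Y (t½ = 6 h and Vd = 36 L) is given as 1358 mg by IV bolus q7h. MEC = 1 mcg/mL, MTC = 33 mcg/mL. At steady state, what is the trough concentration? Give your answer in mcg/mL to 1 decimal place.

30.3 mcg/mL

k = ln2/t½ = ln2/6 ≈ 0.115525 h⁻¹; fraction remaining f = e^(−kτ) = e^(−0.115525×7) ≈ 0.4454.
At steady state, accumulation factor R = 1/(1 − e^(−kτ)) ≈ 1.8031.
Single-dose peak C₀ = D/Vd = 1358/36 ≈ 37.722 mcg/mL.
Cmax,ss = C₀/(1 − f) ≈ 37.722/0.5546 ≈ 68.017 mcg/mL.
One interval later, Cmin,ss = Cmax,ss·e^(−kτ) ≈ 68.017 × 0.4454 ≈ 30.295 mcg/mL.
Trough 30.3 mcg/mL vs MEC 1 mcg/mL: adequate.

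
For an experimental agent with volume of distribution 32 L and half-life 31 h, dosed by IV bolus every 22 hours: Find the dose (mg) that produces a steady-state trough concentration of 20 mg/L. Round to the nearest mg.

τ/t½ = 22/31 ≈ 0.70968, so f = (1/2)^(22/31) ≈ 0.611457.
Cmin,ss = (D/Vd)·f/(1−f), so D = Cmin,ss·Vd·(1−f)/f.
D = 20 × 32 × (1−f)/f ≈ 20 × 32 × 0.63544 ≈ 406.68 mg.

407 mg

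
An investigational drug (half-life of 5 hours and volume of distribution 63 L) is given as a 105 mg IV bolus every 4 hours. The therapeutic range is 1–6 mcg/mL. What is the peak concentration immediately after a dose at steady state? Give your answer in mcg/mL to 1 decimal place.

τ/t½ = 4/5 ≈ 0.8, so fraction remaining f = (1/2)^(4/5) ≈ 0.5743.
At steady state, accumulation factor R = 1/(1 − e^(−kτ)) ≈ 2.3491.
Each bolus raises the concentration by D/Vd = 105/63 ≈ 1.667 mcg/mL.
Cmax,ss = C₀/(1 − f) ≈ 1.667/0.4257 ≈ 3.916 mcg/mL.
Peak 3.9 mcg/mL vs MTC 6 mcg/mL: below toxic threshold.

3.9 mcg/mL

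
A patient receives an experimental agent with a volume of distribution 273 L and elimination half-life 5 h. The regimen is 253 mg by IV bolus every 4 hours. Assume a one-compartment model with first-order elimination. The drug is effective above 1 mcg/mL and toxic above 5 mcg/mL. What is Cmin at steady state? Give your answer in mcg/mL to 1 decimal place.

1.3 mcg/mL

τ/t½ = 4/5 ≈ 0.8, so fraction remaining f = (1/2)^(4/5) ≈ 0.5743.
Accumulation ratio R = 1/(1 − f) ≈ 1/0.4257 ≈ 2.3491.
Single-dose peak C₀ = D/Vd = 253/273 ≈ 0.927 mcg/mL.
Steady-state peak Cmax,ss = C₀·R ≈ 0.927 × 2.3491 ≈ 2.178 mcg/mL.
Steady-state trough Cmin,ss = Cmax,ss·f ≈ 2.178 × 0.5743 ≈ 1.251 mcg/mL.
Trough 1.3 mcg/mL vs MEC 1 mcg/mL: adequate.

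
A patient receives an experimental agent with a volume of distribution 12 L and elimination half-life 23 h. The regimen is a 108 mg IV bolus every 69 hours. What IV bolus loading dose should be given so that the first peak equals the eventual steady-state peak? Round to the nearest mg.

f = (1/2)^(69/23) ≈ 0.125000; accumulation ratio R = 1/(1−f) ≈ 1.14286.
Loading dose to hit Cmax,ss on first dose: D_load = D_maint·R ≈ 108 × 1.14286 ≈ 123.43 mg.

123 mg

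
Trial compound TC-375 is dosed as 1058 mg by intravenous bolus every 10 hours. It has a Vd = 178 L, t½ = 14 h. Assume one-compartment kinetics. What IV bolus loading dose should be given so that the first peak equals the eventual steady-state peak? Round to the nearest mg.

f = (1/2)^(10/14) ≈ 0.609507; accumulation ratio R = 1/(1−f) ≈ 2.56087.
Loading dose to hit Cmax,ss on first dose: D_load = D_maint·R ≈ 1058 × 2.56087 ≈ 2709.40 mg.

2709 mg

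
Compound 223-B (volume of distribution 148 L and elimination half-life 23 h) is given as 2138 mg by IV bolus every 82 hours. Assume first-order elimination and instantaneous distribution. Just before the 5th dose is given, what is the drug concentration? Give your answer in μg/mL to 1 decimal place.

f = (1/2)^(τ/t½) = (1/2)^(82/23) ≈ 0.0845.
C₀ = D/Vd = 2138/148 ≈ 14.446 μg/mL.
Before the 5th dose, 4 doses have been given. Superposition: Cmin = C₀·(f + f² + … + f^4).
≈ 14.446 × (0.0845 + 0.0071 + 0.0006 + 0.0001) ≈ 14.446 × 0.0923 ≈ 1.333 μg/mL.

1.3 μg/mL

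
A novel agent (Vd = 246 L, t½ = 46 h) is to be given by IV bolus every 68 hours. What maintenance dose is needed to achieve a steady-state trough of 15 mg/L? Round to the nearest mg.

τ/t½ = 68/46 ≈ 1.4783, so f = (1/2)^(68/46) ≈ 0.358921.
Cmin,ss = (D/Vd)·f/(1−f), so D = Cmin,ss·Vd·(1−f)/f.
D = 15 × 246 × (1−f)/f ≈ 15 × 246 × 1.78613 ≈ 6590.82 mg.

6591 mg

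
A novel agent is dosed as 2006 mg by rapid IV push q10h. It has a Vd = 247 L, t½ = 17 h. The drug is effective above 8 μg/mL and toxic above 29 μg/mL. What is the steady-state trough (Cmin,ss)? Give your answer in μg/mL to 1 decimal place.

16.1 μg/mL

τ/t½ = 10/17 ≈ 0.58824, so fraction remaining f = (1/2)^(10/17) ≈ 0.6652.
At steady state, accumulation factor R = 1/(1 − e^(−kτ)) ≈ 2.9869.
Single-dose peak C₀ = D/Vd = 2006/247 ≈ 8.121 μg/mL.
Cmax,ss = C₀/(1 − f) ≈ 8.121/0.3348 ≈ 24.256 μg/mL.
One interval later, Cmin,ss = Cmax,ss·e^(−kτ) ≈ 24.256 × 0.6652 ≈ 16.135 μg/mL.
Trough 16.1 μg/mL vs MEC 8 μg/mL: adequate.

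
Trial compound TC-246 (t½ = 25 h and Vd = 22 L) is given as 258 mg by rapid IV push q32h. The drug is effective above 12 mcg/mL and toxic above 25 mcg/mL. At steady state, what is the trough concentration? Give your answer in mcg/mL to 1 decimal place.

Over one 32-h interval, 32/25 ≈ 1.28 half-lives elapse, leaving f ≈ 0.4118 of each dose.
Single-dose peak C₀ = D/Vd = 258/22 ≈ 11.727 mcg/mL.
Steady-state trough Cmin,ss = C₀·f/(1−f) ≈ 11.727 × 0.4118/0.5882 ≈ 8.210 mcg/mL.
Trough 8.2 mcg/mL vs MEC 12 mcg/mL: subtherapeutic.

8.2 mcg/mL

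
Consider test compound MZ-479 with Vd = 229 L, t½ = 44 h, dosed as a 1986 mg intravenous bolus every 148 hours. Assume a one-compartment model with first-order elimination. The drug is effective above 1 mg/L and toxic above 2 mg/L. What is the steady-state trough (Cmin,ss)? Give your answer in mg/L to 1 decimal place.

τ/t½ = 148/44 ≈ 3.3636, so fraction remaining f = (1/2)^(148/44) ≈ 0.0972.
Accumulation ratio R = 1/(1 − f) ≈ 1/0.9028 ≈ 1.1077.
Each bolus raises the concentration by D/Vd = 1986/229 ≈ 8.672 mg/L.
Cmax,ss = C₀/(1 − f) ≈ 8.672/0.9028 ≈ 9.606 mg/L.
Steady-state trough Cmin,ss = Cmax,ss·f ≈ 9.606 × 0.0972 ≈ 0.934 mg/L.
Trough 0.9 mg/L vs MEC 1 mg/L: subtherapeutic.

0.9 mg/L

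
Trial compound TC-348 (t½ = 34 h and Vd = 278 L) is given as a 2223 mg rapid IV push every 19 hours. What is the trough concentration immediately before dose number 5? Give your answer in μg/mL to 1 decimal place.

13.3 μg/mL

f = (1/2)^(τ/t½) = (1/2)^(19/34) ≈ 0.6789.
C₀ = D/Vd = 2223/278 ≈ 7.996 μg/mL.
Before the 5th dose, 4 doses have been given. Superposition: Cmin = C₀·(f + f² + … + f^4).
≈ 7.996 × (0.6789 + 0.4609 + 0.3129 + 0.2124) ≈ 7.996 × 1.6651 ≈ 13.314 μg/mL.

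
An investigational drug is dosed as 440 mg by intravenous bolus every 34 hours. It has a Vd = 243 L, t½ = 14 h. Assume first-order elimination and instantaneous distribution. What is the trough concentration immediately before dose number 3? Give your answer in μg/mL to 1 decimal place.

f = (1/2)^(τ/t½) = (1/2)^(34/14) ≈ 0.1857.
C₀ = D/Vd = 440/243 ≈ 1.811 μg/mL.
Before the 3rd dose, 2 doses have been given. Superposition: Cmin = C₀·(f + f²).
≈ 1.811 × (0.1857 + 0.0345) ≈ 1.811 × 0.2202 ≈ 0.399 μg/mL.

0.4 μg/mL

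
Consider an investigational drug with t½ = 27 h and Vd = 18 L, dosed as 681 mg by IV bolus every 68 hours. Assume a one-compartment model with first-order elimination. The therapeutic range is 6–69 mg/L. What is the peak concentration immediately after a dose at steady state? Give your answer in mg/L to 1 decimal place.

45.8 mg/L

τ/t½ = 68/27 ≈ 2.5185, so fraction remaining f = (1/2)^(68/27) ≈ 0.1745.
Accumulation ratio R = 1/(1 − f) ≈ 1/0.8255 ≈ 1.2114.
Single-dose peak C₀ = D/Vd = 681/18 ≈ 37.833 mg/L.
Steady-state peak Cmax,ss = C₀·R ≈ 37.833 × 1.2114 ≈ 45.831 mg/L.
Peak 45.8 mg/L vs MTC 69 mg/L: below toxic threshold.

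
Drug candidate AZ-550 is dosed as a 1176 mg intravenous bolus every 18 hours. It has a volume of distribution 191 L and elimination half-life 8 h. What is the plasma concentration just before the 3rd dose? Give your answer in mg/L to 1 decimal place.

f = (1/2)^(τ/t½) = (1/2)^(18/8) ≈ 0.2102.
C₀ = D/Vd = 1176/191 ≈ 6.157 mg/L.
Before the 3rd dose, 2 doses have been given. Superposition: Cmin = C₀·(f + f²).
≈ 6.157 × (0.2102 + 0.0442) ≈ 6.157 × 0.2544 ≈ 1.566 mg/L.

1.6 mg/L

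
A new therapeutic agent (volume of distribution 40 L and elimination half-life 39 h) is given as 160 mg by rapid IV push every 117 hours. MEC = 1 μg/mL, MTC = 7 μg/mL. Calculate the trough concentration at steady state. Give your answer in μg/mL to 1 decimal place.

τ = 117 h = 3 half-lives, so f = (1/2)^3 = 0.125.
Accumulation ratio R = 1/(1 − f) = 1/0.875 = 8/7.
Single-dose peak C₀ = D/Vd = 160/40 = 4 μg/mL.
Steady-state peak Cmax,ss = C₀·R = 4 × 8/7 ≈ 4.571 μg/mL.
Steady-state trough Cmin,ss = Cmax,ss·f ≈ 4.571 × 0.125 ≈ 0.571 μg/mL.
Trough 0.6 μg/mL vs MEC 1 μg/mL: subtherapeutic.

0.6 μg/mL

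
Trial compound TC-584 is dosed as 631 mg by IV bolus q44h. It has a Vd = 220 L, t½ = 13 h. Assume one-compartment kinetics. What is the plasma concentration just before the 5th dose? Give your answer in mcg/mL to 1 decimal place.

0.3 mcg/mL

f = (1/2)^(τ/t½) = (1/2)^(44/13) ≈ 0.0957.
C₀ = D/Vd = 631/220 ≈ 2.868 mcg/mL.
Before the 5th dose, 4 doses have been given. Superposition: Cmin = C₀·(f + f² + … + f^4).
≈ 2.868 × (0.0957 + 0.0092 + 0.0009 + 0.0001) ≈ 2.868 × 0.1059 ≈ 0.304 mcg/mL.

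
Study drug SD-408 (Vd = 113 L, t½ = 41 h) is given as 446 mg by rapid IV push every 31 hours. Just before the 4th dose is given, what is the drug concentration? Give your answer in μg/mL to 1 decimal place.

f = (1/2)^(τ/t½) = (1/2)^(31/41) ≈ 0.5921.
C₀ = D/Vd = 446/113 ≈ 3.947 μg/mL.
Before the 4th dose, 3 doses have been given. Superposition: Cmin = C₀·(f + f² + … + f^3).
≈ 3.947 × (0.5921 + 0.3506 + 0.2076) ≈ 3.947 × 1.1503 ≈ 4.540 μg/mL.

4.5 μg/mL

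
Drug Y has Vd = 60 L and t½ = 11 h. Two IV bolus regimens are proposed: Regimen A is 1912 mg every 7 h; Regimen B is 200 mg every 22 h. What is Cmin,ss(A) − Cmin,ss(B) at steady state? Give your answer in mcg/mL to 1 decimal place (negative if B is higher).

56.4 mcg/mL

Regimen A: f = (1/2)^(7/11) ≈ 0.6433; Cmin,ss = (1912/60)·f/(1−f) ≈ 57.471 mcg/mL.
Regimen B: f = (1/2)^(22/11) ≈ 0.2500; Cmin,ss = (200/60)·f/(1−f) ≈ 1.111 mcg/mL.
Difference ≈ 57.471 − 1.111 ≈ 56.360 mcg/mL.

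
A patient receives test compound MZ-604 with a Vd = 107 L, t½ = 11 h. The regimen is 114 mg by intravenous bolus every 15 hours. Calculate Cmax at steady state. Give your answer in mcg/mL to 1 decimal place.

k = ln2/t½ = ln2/11 ≈ 0.063013 h⁻¹; fraction remaining f = e^(−kτ) = e^(−0.063013×15) ≈ 0.3886.
At steady state, accumulation factor R = 1/(1 − e^(−kτ)) ≈ 1.6356.
Single-dose peak C₀ = D/Vd = 114/107 ≈ 1.065 mcg/mL.
Cmax,ss = C₀/(1 − f) ≈ 1.065/0.6114 ≈ 1.742 mcg/mL.

1.7 mcg/mL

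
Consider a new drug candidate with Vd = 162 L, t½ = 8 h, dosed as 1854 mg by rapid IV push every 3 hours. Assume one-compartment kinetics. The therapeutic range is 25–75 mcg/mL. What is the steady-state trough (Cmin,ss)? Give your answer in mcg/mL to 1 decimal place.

38.6 mcg/mL

Over one 3-h interval, 3/8 ≈ 0.375 half-lives elapse, leaving f ≈ 0.7711 of each dose.
Accumulation ratio R = 1/(1 − f) ≈ 1/0.2289 ≈ 4.3687.
Single-dose peak C₀ = D/Vd = 1854/162 ≈ 11.444 mcg/mL.
Steady-state peak Cmax,ss = C₀·R ≈ 11.444 × 4.3687 ≈ 49.995 mcg/mL.
Steady-state trough Cmin,ss = Cmax,ss·f ≈ 49.995 × 0.7711 ≈ 38.551 mcg/mL.
Trough 38.6 mcg/mL vs MEC 25 mcg/mL: adequate.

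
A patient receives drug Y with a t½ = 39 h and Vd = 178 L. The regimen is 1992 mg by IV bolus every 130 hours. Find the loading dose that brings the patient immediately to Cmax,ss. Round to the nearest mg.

f = (1/2)^(130/39) ≈ 0.099213; accumulation ratio R = 1/(1−f) ≈ 1.11014.
Loading dose to hit Cmax,ss on first dose: D_load = D_maint·R ≈ 1992 × 1.11014 ≈ 2211.40 mg.

2211 mg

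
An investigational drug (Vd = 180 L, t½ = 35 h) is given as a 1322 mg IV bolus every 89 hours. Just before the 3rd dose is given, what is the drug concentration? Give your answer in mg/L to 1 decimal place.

f = (1/2)^(τ/t½) = (1/2)^(89/35) ≈ 0.1716.
C₀ = D/Vd = 1322/180 ≈ 7.344 mg/L.
Before the 3rd dose, 2 doses have been given. Superposition: Cmin = C₀·(f + f²).
≈ 7.344 × (0.1716 + 0.0294) ≈ 7.344 × 0.2010 ≈ 1.476 mg/L.

1.5 mg/L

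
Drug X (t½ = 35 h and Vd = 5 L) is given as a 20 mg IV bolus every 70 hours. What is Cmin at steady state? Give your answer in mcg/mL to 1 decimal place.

1.3 mcg/mL

τ = 70 h = 2 half-lives, so f = (1/2)^2 = 0.25.
Accumulation ratio R = 1/(1 − f) = 1/0.75 = 4/3.
Single-dose peak C₀ = D/Vd = 20/5 = 4 mcg/mL.
Steady-state peak Cmax,ss = C₀·R = 4 × 4/3 ≈ 5.333 mcg/mL.
Steady-state trough Cmin,ss = Cmax,ss·f ≈ 5.333 × 0.25 ≈ 1.333 mcg/mL.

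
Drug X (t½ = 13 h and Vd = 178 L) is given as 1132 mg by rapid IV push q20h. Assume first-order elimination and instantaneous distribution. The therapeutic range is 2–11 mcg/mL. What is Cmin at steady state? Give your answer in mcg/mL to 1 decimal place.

τ/t½ = 20/13 ≈ 1.5385, so fraction remaining f = (1/2)^(20/13) ≈ 0.3443.
Accumulation ratio R = 1/(1 − f) ≈ 1/0.6557 ≈ 1.5251.
Each bolus raises the concentration by D/Vd = 1132/178 ≈ 6.360 mcg/mL.
Cmax,ss = C₀/(1 − f) ≈ 6.360/0.6557 ≈ 9.700 mcg/mL.
One interval later, Cmin,ss = Cmax,ss·e^(−kτ) ≈ 9.700 × 0.3443 ≈ 3.340 mcg/mL.
Trough 3.3 mcg/mL vs MEC 2 mcg/mL: adequate.

3.3 mcg/mL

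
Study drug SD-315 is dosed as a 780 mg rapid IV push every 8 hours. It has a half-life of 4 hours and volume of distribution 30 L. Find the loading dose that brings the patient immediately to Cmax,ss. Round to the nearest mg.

f = (1/2)^(8/4) ≈ 0.250000; accumulation ratio R = 1/(1−f) ≈ 1.33333.
Loading dose to hit Cmax,ss on first dose: D_load = D_maint·R ≈ 780 × 1.33333 ≈ 1040.00 mg.

1040 mg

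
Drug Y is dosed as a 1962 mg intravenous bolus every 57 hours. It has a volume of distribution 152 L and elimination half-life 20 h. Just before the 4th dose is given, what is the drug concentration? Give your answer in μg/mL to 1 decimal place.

2.1 μg/mL

f = (1/2)^(τ/t½) = (1/2)^(57/20) ≈ 0.1387.
C₀ = D/Vd = 1962/152 ≈ 12.908 μg/mL.
Before the 4th dose, 3 doses have been given. Superposition: Cmin = C₀·(f + f² + … + f^3).
≈ 12.908 × (0.1387 + 0.0192 + 0.0027) ≈ 12.908 × 0.1606 ≈ 2.073 μg/mL.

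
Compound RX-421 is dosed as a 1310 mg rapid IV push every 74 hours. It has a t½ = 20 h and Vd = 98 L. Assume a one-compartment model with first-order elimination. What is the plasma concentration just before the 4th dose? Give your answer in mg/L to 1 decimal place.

1.1 mg/L

f = (1/2)^(τ/t½) = (1/2)^(74/20) ≈ 0.0769.
C₀ = D/Vd = 1310/98 ≈ 13.367 mg/L.
Before the 4th dose, 3 doses have been given. Superposition: Cmin = C₀·(f + f² + … + f^3).
≈ 13.367 × (0.0769 + 0.0059 + 0.0005) ≈ 13.367 × 0.0833 ≈ 1.113 mg/L.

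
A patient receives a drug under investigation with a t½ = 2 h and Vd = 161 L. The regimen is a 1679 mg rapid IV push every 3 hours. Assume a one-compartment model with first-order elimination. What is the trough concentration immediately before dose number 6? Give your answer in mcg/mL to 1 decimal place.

f = (1/2)^(τ/t½) = (1/2)^(3/2) ≈ 0.3536.
C₀ = D/Vd = 1679/161 ≈ 10.429 mcg/mL.
Before the 6th dose, 5 doses have been given. Superposition: Cmin = C₀·(f + f² + … + f^5).
≈ 10.429 × (0.3536 + 0.1250 + 0.0442 + 0.0156 + 0.0055) ≈ 10.429 × 0.5439 ≈ 5.672 mcg/mL.

5.7 mcg/mL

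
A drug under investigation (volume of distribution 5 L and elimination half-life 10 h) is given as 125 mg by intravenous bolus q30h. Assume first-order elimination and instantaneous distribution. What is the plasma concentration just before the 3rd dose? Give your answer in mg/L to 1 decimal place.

3.5 mg/L

f = (1/2)^(τ/t½) = (1/2)^(30/10) ≈ 0.1250.
C₀ = D/Vd = 125/5 ≈ 25.000 mg/L.
Before the 3rd dose, 2 doses have been given. Superposition: Cmin = C₀·(f + f²).
≈ 25.000 × (0.1250 + 0.0156) ≈ 25.000 × 0.1406 ≈ 3.515 mg/L.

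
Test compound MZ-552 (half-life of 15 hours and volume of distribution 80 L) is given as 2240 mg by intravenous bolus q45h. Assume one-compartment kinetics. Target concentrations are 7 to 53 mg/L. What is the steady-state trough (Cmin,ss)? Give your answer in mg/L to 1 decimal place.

4.0 mg/L

The dosing interval is 3 half-lives, so f = 2^(−3) = 0.125.
At steady state, R = 1/(1 − 0.125) = 8/7.
Single-dose peak C₀ = D/Vd = 2240/80 = 28 mg/L.
Steady-state peak Cmax,ss = C₀·R = 28 × 8/7 ≈ 32.000 mg/L.
Steady-state trough Cmin,ss = Cmax,ss·f ≈ 32.000 × 0.125 ≈ 4.000 mg/L.
Trough 4.0 mg/L vs MEC 7 mg/L: subtherapeutic.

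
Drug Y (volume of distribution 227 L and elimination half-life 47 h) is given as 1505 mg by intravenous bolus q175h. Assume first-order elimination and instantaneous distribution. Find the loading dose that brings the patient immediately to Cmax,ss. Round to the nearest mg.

1628 mg

f = (1/2)^(175/47) ≈ 0.075708; accumulation ratio R = 1/(1−f) ≈ 1.08191.
Loading dose to hit Cmax,ss on first dose: D_load = D_maint·R ≈ 1505 × 1.08191 ≈ 1628.27 mg.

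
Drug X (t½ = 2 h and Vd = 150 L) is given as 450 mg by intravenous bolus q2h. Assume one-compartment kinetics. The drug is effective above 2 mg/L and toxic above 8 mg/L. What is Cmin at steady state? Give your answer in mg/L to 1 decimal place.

τ = 2 h = 1 half-life, so f = (1/2)^1 = 0.5.
At steady state, R = 1/(1 − 0.5) = 2/1.
Single-dose peak C₀ = D/Vd = 450/150 = 3 mg/L.
Steady-state peak Cmax,ss = C₀·R = 3 × 2/1 ≈ 6.000 mg/L.
Steady-state trough Cmin,ss = Cmax,ss·f ≈ 6.000 × 0.5 ≈ 3.000 mg/L.
Trough 3.0 mg/L vs MEC 2 mg/L: adequate.

3.0 mg/L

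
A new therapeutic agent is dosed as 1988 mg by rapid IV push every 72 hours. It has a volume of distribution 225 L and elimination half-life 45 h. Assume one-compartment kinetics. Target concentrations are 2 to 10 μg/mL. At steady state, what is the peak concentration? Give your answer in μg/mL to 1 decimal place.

13.2 μg/mL

τ/t½ = 72/45 ≈ 1.6, so fraction remaining f = (1/2)^(72/45) ≈ 0.3299.
Accumulation ratio R = 1/(1 − f) ≈ 1/0.6701 ≈ 1.4923.
Each bolus raises the concentration by D/Vd = 1988/225 ≈ 8.836 μg/mL.
Steady-state peak Cmax,ss = C₀·R ≈ 8.836 × 1.4923 ≈ 13.186 μg/mL.
Peak 13.2 μg/mL vs MTC 10 μg/mL: exceeds toxic threshold.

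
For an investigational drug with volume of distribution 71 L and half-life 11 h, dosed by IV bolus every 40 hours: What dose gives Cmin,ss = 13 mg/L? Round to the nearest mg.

10555 mg

τ/t½ = 40/11 ≈ 3.6364, so f = (1/2)^(40/11) ≈ 0.080417.
Cmin,ss = (D/Vd)·f/(1−f), so D = Cmin,ss·Vd·(1−f)/f.
D = 13 × 71 × (1−f)/f ≈ 13 × 71 × 11.43518 ≈ 10554.67 mg.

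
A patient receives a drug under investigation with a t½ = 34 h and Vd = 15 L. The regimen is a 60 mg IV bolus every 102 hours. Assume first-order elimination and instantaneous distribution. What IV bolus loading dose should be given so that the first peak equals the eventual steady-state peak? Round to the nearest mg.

69 mg

f = (1/2)^(102/34) ≈ 0.125000; accumulation ratio R = 1/(1−f) ≈ 1.14286.
Loading dose to hit Cmax,ss on first dose: D_load = D_maint·R ≈ 60 × 1.14286 ≈ 68.57 mg.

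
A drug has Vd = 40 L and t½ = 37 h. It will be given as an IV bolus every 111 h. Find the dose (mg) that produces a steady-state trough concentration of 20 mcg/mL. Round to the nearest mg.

τ/t½ = 111/37 ≈ 3, so f = (1/2)^(111/37) ≈ 0.125000.
Cmin,ss = (D/Vd)·f/(1−f), so D = Cmin,ss·Vd·(1−f)/f.
D = 20 × 40 × (1−f)/f ≈ 20 × 40 × 7.00000 ≈ 5600.00 mg.

5600 mg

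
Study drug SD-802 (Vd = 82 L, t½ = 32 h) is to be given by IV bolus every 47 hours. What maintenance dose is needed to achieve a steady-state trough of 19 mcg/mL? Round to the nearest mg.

τ/t½ = 47/32 ≈ 1.4688, so f = (1/2)^(47/32) ≈ 0.361295.
Cmin,ss = (D/Vd)·f/(1−f), so D = Cmin,ss·Vd·(1−f)/f.
D = 19 × 82 × (1−f)/f ≈ 19 × 82 × 1.76782 ≈ 2754.26 mg.

2754 mg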